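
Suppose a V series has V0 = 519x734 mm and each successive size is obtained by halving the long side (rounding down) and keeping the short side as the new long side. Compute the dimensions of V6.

64 × 91 mm

V1: ⌊734/2⌋ × 519 = 367 × 519 mm
V2: ⌊519/2⌋ × 367 = 259 × 367 mm
V3: ⌊367/2⌋ × 259 = 183 × 259 mm
V4: ⌊259/2⌋ × 183 = 129 × 183 mm
V5: ⌊183/2⌋ × 129 = 91 × 129 mm
V6: ⌊129/2⌋ × 91 = 64 × 91 mm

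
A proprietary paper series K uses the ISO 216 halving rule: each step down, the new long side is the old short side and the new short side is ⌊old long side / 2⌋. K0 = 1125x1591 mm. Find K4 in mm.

281 × 397 mm

K1: ⌊1591/2⌋ × 1125 = 795 × 1125 mm
K2: ⌊1125/2⌋ × 795 = 562 × 795 mm
K3: ⌊795/2⌋ × 562 = 397 × 562 mm
K4: ⌊562/2⌋ × 397 = 281 × 397 mm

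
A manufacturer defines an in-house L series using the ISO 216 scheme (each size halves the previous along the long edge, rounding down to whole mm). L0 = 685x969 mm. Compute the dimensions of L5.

121 × 171 mm

L1: ⌊969/2⌋ × 685 = 484 × 685 mm
L2: ⌊685/2⌋ × 484 = 342 × 484 mm
L3: ⌊484/2⌋ × 342 = 242 × 342 mm
L4: ⌊342/2⌋ × 242 = 171 × 242 mm
L5: ⌊242/2⌋ × 171 = 121 × 171 mm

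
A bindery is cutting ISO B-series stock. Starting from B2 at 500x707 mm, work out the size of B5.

B3: ⌊707/2⌋ × 500 = 353 × 500 mm
B4: ⌊500/2⌋ × 353 = 250 × 353 mm
B5: ⌊353/2⌋ × 250 = 176 × 250 mm

176 × 250 mm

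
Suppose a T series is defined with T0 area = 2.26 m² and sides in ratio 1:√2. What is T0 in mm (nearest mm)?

Let the short side be w mm. Then w · w√2 = 2.26 m² = 2,260,000 mm².
w² = 2,260,000/√2, so w ≈ 1264.1 mm; long side = w√2 ≈ 1787.8 mm.

1264 × 1788 mm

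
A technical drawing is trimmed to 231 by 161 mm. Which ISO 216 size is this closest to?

Aspect ratio 231/161 ≈ 1.435 (ISO target is √2 ≈ 1.414).
In the C-series (envelope sizes, between A and B): C5 = 162 × 229 mm.
Off by 3 mm total — nearest standard size.

C5 (162 × 229 mm)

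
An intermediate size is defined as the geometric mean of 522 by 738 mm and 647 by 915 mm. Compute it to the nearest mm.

Short side: √(522 · 647) = √337734 ≈ 581.1 → 581 mm
Long side: √(738 · 915) = √675270 ≈ 821.7 → 822 mm

581 × 822 mm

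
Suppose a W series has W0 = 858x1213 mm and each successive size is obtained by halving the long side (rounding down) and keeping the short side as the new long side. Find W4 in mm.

214 × 303 mm

W1: ⌊1213/2⌋ × 858 = 606 × 858 mm
W2: ⌊858/2⌋ × 606 = 429 × 606 mm
W3: ⌊606/2⌋ × 429 = 303 × 429 mm
W4: ⌊429/2⌋ × 303 = 214 × 303 mm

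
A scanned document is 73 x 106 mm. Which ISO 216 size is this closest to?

Aspect ratio 106/73 ≈ 1.452 (ISO target is √2 ≈ 1.414).
In the A-series (A0 area = 1 m²): A7 = 74 × 105 mm.
Off by 2 mm total — nearest standard size.

A7 (74 × 105 mm)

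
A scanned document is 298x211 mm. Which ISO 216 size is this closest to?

Aspect ratio 298/211 ≈ 1.412 — close to the ISO √2 ≈ 1.414.
In the A-series (A0 area = 1 m²): A4 = 210 × 297 mm.
Off by 2 mm total — nearest standard size.

A4 (210 × 297 mm)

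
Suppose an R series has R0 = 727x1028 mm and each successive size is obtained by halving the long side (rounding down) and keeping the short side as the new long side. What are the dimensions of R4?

R1 = 514 × 727 mm (from R0 by 1 halving).
R2: ⌊727/2⌋ × 514 = 363 × 514 mm
R3: ⌊514/2⌋ × 363 = 257 × 363 mm
R4: ⌊363/2⌋ × 257 = 181 × 257 mm

181 × 257 mm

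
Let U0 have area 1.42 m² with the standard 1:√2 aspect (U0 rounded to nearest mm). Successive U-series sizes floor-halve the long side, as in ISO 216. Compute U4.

250 × 354 mm

Let U0's short side be w mm. w · w√2 = 1.42 m² = 1,420,000 mm², so w ≈ 1002.0 mm and w√2 ≈ 1417.1 mm → U0 = 1002 × 1417 mm.
U1: ⌊1417/2⌋ × 1002 = 708 × 1002 mm
U2: ⌊1002/2⌋ × 708 = 501 × 708 mm
U3: ⌊708/2⌋ × 501 = 354 × 501 mm
U4: ⌊501/2⌋ × 354 = 250 × 354 mm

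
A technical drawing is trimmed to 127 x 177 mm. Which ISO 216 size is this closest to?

Aspect ratio 177/127 ≈ 1.394 (ISO target is √2 ≈ 1.414).
In the B-series (B0 = 1000 × 1414 mm): B6 = 125 × 176 mm.
Off by 3 mm total — nearest standard size.

B6 (125 × 176 mm)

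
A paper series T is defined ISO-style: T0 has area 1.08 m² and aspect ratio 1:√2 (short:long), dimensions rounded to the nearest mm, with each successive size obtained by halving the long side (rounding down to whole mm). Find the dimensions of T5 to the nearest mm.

Let T0's short side be w mm. w · w√2 = 1.08 m² = 1,080,000 mm², so w ≈ 873.9 mm and w√2 ≈ 1235.9 mm → T0 = 874 × 1236 mm.
T1: ⌊1236/2⌋ × 874 = 618 × 874 mm
T2: ⌊874/2⌋ × 618 = 437 × 618 mm
T3: ⌊618/2⌋ × 437 = 309 × 437 mm
T4: ⌊437/2⌋ × 309 = 218 × 309 mm
T5: ⌊309/2⌋ × 218 = 154 × 218 mm

154 × 218 mm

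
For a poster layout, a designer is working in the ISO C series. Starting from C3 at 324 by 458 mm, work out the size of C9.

40 × 57 mm

C4: ⌊458/2⌋ × 324 = 229 × 324 mm
C5: ⌊324/2⌋ × 229 = 162 × 229 mm
C6: ⌊229/2⌋ × 162 = 114 × 162 mm
C7: ⌊162/2⌋ × 114 = 81 × 114 mm
C8: ⌊114/2⌋ × 81 = 57 × 81 mm
C9: ⌊81/2⌋ × 57 = 40 × 57 mm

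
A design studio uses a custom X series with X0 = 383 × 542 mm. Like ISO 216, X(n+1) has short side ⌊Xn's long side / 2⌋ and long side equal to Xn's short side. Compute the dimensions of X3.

X1: ⌊542/2⌋ × 383 = 271 × 383 mm
X2: ⌊383/2⌋ × 271 = 191 × 271 mm
X3: ⌊271/2⌋ × 191 = 135 × 191 mm

135 × 191 mm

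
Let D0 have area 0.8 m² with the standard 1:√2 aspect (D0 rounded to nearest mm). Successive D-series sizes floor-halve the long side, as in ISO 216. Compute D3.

Let D0's short side be w mm. w · w√2 = 0.8 m² = 800,000 mm², so w ≈ 752.1 mm and w√2 ≈ 1063.7 mm → D0 = 752 × 1064 mm.
D1: ⌊1064/2⌋ × 752 = 532 × 752 mm
D2: ⌊752/2⌋ × 532 = 376 × 532 mm
D3: ⌊532/2⌋ × 376 = 266 × 376 mm

266 × 376 mm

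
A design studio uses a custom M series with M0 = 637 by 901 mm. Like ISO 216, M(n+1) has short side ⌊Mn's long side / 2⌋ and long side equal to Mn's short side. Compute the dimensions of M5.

112 × 159 mm

M1: ⌊901/2⌋ × 637 = 450 × 637 mm
M2: ⌊637/2⌋ × 450 = 318 × 450 mm
M3: ⌊450/2⌋ × 318 = 225 × 318 mm
M4: ⌊318/2⌋ × 225 = 159 × 225 mm
M5: ⌊225/2⌋ × 159 = 112 × 159 mm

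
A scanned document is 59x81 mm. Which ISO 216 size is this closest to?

Aspect ratio 81/59 ≈ 1.373 (ISO target is √2 ≈ 1.414).
In the C-series (envelope sizes, between A and B): C8 = 57 × 81 mm.
Off by 2 mm total — nearest standard size.

C8 (57 × 81 mm)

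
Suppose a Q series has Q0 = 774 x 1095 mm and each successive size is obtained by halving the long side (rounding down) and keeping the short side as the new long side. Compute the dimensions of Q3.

Q1: ⌊1095/2⌋ × 774 = 547 × 774 mm
Q2: ⌊774/2⌋ × 547 = 387 × 547 mm
Q3: ⌊547/2⌋ × 387 = 273 × 387 mm

273 × 387 mm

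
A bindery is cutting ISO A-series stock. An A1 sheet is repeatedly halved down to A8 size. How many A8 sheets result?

A1 = 594 × 841 mm; A8 = 52 × 74 mm.
Each halving step doubles the count; 7 steps from A1 to A8.
2^7 = 128.

128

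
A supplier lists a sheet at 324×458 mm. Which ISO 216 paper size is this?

C3 (324 × 458 mm)

Aspect ratio 458/324 ≈ 1.414 — close to the ISO √2 ≈ 1.414.
In the C-series (envelope sizes, between A and B): C3 = 324 × 458 mm.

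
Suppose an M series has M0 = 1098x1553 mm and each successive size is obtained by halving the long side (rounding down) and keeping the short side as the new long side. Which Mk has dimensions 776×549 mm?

M0: 1098 × 1553 mm
M1: 776 × 1098 mm
M2: 549 × 776 mm
M3: 388 × 549 mm
→ matches M2.

M2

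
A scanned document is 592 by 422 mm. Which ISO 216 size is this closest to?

A2 (420 × 594 mm)

Aspect ratio 592/422 ≈ 1.403 — close to the ISO √2 ≈ 1.414.
In the A-series (A0 area = 1 m²): A2 = 420 × 594 mm.
Off by 4 mm total — nearest standard size.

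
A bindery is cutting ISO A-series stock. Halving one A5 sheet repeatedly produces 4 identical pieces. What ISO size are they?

4 = 2^2, so 2 halving steps.
A5 → A6 → … → A7 after 2 steps.

A7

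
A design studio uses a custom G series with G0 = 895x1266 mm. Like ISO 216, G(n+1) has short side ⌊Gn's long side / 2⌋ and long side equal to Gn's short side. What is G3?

316 × 447 mm

G1: ⌊1266/2⌋ × 895 = 633 × 895 mm
G2: ⌊895/2⌋ × 633 = 447 × 633 mm
G3: ⌊633/2⌋ × 447 = 316 × 447 mm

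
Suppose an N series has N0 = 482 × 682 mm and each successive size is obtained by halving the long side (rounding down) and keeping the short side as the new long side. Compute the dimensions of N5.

N1: ⌊682/2⌋ × 482 = 341 × 482 mm
N2: ⌊482/2⌋ × 341 = 241 × 341 mm
N3: ⌊341/2⌋ × 241 = 170 × 241 mm
N4: ⌊241/2⌋ × 170 = 120 × 170 mm
N5: ⌊170/2⌋ × 120 = 85 × 120 mm

85 × 120 mm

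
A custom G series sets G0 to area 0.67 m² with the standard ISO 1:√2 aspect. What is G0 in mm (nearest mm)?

Let the short side be w mm. Then w · w√2 = 0.67 m² = 670,000 mm².
w² = 670,000/√2, so w ≈ 688.3 mm; long side = w√2 ≈ 973.4 mm.

688 × 973 mm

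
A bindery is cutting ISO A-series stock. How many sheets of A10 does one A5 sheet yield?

32

Each ISO step halves the sheet: 1 × A5 → 2 × A6 → 4 × A7 → 8 × A8 → …
From A5 to A10 is 5 halving steps: 2^5 = 32.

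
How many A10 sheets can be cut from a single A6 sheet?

A6 = 105 × 148 mm; A10 = 26 × 37 mm.
Each halving step doubles the count; 4 steps from A6 to A10.
2^4 = 16.

16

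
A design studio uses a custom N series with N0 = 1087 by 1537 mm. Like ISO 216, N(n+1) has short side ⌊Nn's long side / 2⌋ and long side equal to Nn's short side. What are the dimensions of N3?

384 × 543 mm

N1: ⌊1537/2⌋ × 1087 = 768 × 1087 mm
N2: ⌊1087/2⌋ × 768 = 543 × 768 mm
N3: ⌊768/2⌋ × 543 = 384 × 543 mm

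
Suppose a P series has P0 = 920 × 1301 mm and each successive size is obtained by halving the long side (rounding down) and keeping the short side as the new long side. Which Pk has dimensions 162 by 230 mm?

P5

P0: 920 × 1301 mm
P1: 650 × 920 mm
P2: 460 × 650 mm
P3: 325 × 460 mm
P4: 230 × 325 mm
P5: 162 × 230 mm
P6: 115 × 162 mm
→ matches P5.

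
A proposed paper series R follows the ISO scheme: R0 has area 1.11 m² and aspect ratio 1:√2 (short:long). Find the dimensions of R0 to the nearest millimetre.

Let the short side be w mm. Then w · w√2 = 1.11 m² = 1,110,000 mm².
w² = 1,110,000/√2, so w ≈ 885.9 mm; long side = w√2 ≈ 1252.9 mm.

886 × 1253 mm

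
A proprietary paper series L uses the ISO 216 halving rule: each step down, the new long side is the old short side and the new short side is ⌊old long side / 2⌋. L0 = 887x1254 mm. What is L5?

156 × 221 mm

L1: ⌊1254/2⌋ × 887 = 627 × 887 mm
L2: ⌊887/2⌋ × 627 = 443 × 627 mm
L3: ⌊627/2⌋ × 443 = 313 × 443 mm
L4: ⌊443/2⌋ × 313 = 221 × 313 mm
L5: ⌊313/2⌋ × 221 = 156 × 221 mm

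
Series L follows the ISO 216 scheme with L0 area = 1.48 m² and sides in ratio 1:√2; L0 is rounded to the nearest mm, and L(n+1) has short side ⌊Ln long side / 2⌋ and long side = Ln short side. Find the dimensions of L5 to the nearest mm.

Let L0's short side be w mm. w · w√2 = 1.48 m² = 1,480,000 mm², so w ≈ 1023.0 mm and w√2 ≈ 1446.7 mm → L0 = 1023 × 1447 mm.
L1: ⌊1447/2⌋ × 1023 = 723 × 1023 mm
L2: ⌊1023/2⌋ × 723 = 511 × 723 mm
L3: ⌊723/2⌋ × 511 = 361 × 511 mm
L4: ⌊511/2⌋ × 361 = 255 × 361 mm
L5: ⌊361/2⌋ × 255 = 180 × 255 mm

180 × 255 mm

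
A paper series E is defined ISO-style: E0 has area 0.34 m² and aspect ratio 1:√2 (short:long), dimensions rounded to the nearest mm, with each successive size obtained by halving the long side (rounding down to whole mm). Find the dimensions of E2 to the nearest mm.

245 × 346 mm

Let E0's short side be w mm. w · w√2 = 0.34 m² = 340,000 mm², so w ≈ 490.3 mm and w√2 ≈ 693.4 mm → E0 = 490 × 693 mm.
E1: ⌊693/2⌋ × 490 = 346 × 490 mm
E2: ⌊490/2⌋ × 346 = 245 × 346 mm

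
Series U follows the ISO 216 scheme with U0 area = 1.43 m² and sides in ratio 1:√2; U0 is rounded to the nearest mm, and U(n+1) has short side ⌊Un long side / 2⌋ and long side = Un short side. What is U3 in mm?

355 × 503 mm

Let U0's short side be w mm. w · w√2 = 1.43 m² = 1,430,000 mm², so w ≈ 1005.6 mm and w√2 ≈ 1422.1 mm → U0 = 1006 × 1422 mm.
U1: ⌊1422/2⌋ × 1006 = 711 × 1006 mm
U2: ⌊1006/2⌋ × 711 = 503 × 711 mm
U3: ⌊711/2⌋ × 503 = 355 × 503 mm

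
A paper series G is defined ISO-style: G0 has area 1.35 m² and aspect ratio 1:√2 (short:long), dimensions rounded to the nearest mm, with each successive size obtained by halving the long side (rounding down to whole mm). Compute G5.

172 × 244 mm

Let G0's short side be w mm. w · w√2 = 1.35 m² = 1,350,000 mm², so w ≈ 977.0 mm and w√2 ≈ 1381.7 mm → G0 = 977 × 1382 mm.
G1: ⌊1382/2⌋ × 977 = 691 × 977 mm
G2: ⌊977/2⌋ × 691 = 488 × 691 mm
G3: ⌊691/2⌋ × 488 = 345 × 488 mm
G4: ⌊488/2⌋ × 345 = 244 × 345 mm
G5: ⌊345/2⌋ × 244 = 172 × 244 mm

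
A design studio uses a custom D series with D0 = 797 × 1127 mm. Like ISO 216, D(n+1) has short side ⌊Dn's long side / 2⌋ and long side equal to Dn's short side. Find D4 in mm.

D1: ⌊1127/2⌋ × 797 = 563 × 797 mm
D2: ⌊797/2⌋ × 563 = 398 × 563 mm
D3: ⌊563/2⌋ × 398 = 281 × 398 mm
D4: ⌊398/2⌋ × 281 = 199 × 281 mm

199 × 281 mm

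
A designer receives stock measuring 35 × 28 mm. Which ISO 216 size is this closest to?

A10 (26 × 37 mm)

Aspect ratio 35/28 ≈ 1.250 (ISO target is √2 ≈ 1.414).
In the A-series (A0 area = 1 m²): A10 = 26 × 37 mm.
Off by 4 mm total — nearest standard size.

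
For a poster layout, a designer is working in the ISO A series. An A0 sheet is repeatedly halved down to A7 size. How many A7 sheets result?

Each ISO step halves the sheet: 1 × A0 → 2 × A1 → 4 × A2 → 8 × A3 → …
From A0 to A7 is 7 halving steps: 2^7 = 128.

128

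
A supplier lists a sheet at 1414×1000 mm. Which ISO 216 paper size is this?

B0 (1000 × 1414 mm)

Aspect ratio 1414/1000 ≈ 1.414 — close to the ISO √2 ≈ 1.414.
In the B-series (B0 = 1000 × 1414 mm): B0 = 1000 × 1414 mm.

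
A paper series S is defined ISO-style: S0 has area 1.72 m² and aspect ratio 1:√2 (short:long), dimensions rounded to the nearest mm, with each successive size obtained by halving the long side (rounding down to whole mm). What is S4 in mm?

275 × 390 mm

Let S0's short side be w mm. w · w√2 = 1.72 m² = 1,720,000 mm², so w ≈ 1102.8 mm and w√2 ≈ 1559.6 mm → S0 = 1103 × 1560 mm.
S1: ⌊1560/2⌋ × 1103 = 780 × 1103 mm
S2: ⌊1103/2⌋ × 780 = 551 × 780 mm
S3: ⌊780/2⌋ × 551 = 390 × 551 mm
S4: ⌊551/2⌋ × 390 = 275 × 390 mm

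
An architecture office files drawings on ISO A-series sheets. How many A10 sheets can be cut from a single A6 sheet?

16

Each ISO step halves the sheet: 1 × A6 → 2 × A7 → 4 × A8 → 8 × A9 → …
From A6 to A10 is 4 halving steps: 2^4 = 16.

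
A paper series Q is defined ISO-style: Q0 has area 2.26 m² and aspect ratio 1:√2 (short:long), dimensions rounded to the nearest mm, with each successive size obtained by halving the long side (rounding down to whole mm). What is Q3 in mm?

Let Q0's short side be w mm. w · w√2 = 2.26 m² = 2,260,000 mm², so w ≈ 1264.1 mm and w√2 ≈ 1787.8 mm → Q0 = 1264 × 1788 mm.
Q1: ⌊1788/2⌋ × 1264 = 894 × 1264 mm
Q2: ⌊1264/2⌋ × 894 = 632 × 894 mm
Q3: ⌊894/2⌋ × 632 = 447 × 632 mm

447 × 632 mm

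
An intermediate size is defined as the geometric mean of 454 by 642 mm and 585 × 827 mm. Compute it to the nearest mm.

515 × 729 mm

Short side: √(454 · 585) = √265590 ≈ 515.4 → 515 mm
Long side: √(642 · 827) = √530934 ≈ 728.7 → 729 mm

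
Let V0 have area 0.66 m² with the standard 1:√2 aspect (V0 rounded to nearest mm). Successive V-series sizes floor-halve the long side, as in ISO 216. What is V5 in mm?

Let V0's short side be w mm. w · w√2 = 0.66 m² = 660,000 mm², so w ≈ 683.1 mm and w√2 ≈ 966.1 mm → V0 = 683 × 966 mm.
V1: ⌊966/2⌋ × 683 = 483 × 683 mm
V2: ⌊683/2⌋ × 483 = 341 × 483 mm
V3: ⌊483/2⌋ × 341 = 241 × 341 mm
V4: ⌊341/2⌋ × 241 = 170 × 241 mm
V5: ⌊241/2⌋ × 170 = 120 × 170 mm

120 × 170 mm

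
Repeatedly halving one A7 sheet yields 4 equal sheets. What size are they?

A9

4 = 2^2, so 2 halving steps.
A7 → A8 → … → A9 after 2 steps.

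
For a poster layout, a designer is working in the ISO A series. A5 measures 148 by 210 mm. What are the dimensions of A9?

37 × 52 mm

A6: ⌊210/2⌋ × 148 = 105 × 148 mm
A7: ⌊148/2⌋ × 105 = 74 × 105 mm
A8: ⌊105/2⌋ × 74 = 52 × 74 mm
A9: ⌊74/2⌋ × 52 = 37 × 52 mm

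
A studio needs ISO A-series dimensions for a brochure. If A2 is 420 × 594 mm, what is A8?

52 × 74 mm

A3: ⌊594/2⌋ × 420 = 297 × 420 mm
A4: ⌊420/2⌋ × 297 = 210 × 297 mm
A5: ⌊297/2⌋ × 210 = 148 × 210 mm
A6: ⌊210/2⌋ × 148 = 105 × 148 mm
A7: ⌊148/2⌋ × 105 = 74 × 105 mm
A8: ⌊105/2⌋ × 74 = 52 × 74 mm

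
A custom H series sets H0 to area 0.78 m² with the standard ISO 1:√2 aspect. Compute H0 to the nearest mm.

743 × 1050 mm

Let the short side be w mm. Then w · w√2 = 0.78 m² = 780,000 mm².
w² = 780,000/√2, so w ≈ 742.7 mm; long side = w√2 ≈ 1050.3 mm.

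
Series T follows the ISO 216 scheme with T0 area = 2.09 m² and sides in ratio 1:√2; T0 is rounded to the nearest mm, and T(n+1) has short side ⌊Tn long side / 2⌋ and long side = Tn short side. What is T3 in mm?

429 × 608 mm

Let T0's short side be w mm. w · w√2 = 2.09 m² = 2,090,000 mm², so w ≈ 1215.7 mm and w√2 ≈ 1719.2 mm → T0 = 1216 × 1719 mm.
T1: ⌊1719/2⌋ × 1216 = 859 × 1216 mm
T2: ⌊1216/2⌋ × 859 = 608 × 859 mm
T3: ⌊859/2⌋ × 608 = 429 × 608 mm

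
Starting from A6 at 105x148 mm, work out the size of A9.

37 × 52 mm

A7: ⌊148/2⌋ × 105 = 74 × 105 mm
A8: ⌊105/2⌋ × 74 = 52 × 74 mm
A9: ⌊74/2⌋ × 52 = 37 × 52 mm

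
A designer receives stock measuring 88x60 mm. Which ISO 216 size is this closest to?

Aspect ratio 88/60 ≈ 1.467 (ISO target is √2 ≈ 1.414).
In the B-series (B0 = 1000 × 1414 mm): B8 = 62 × 88 mm.
Off by 2 mm total — nearest standard size.

B8 (62 × 88 mm)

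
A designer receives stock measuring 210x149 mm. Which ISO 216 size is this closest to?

A5 (148 × 210 mm)

Aspect ratio 210/149 ≈ 1.409 — close to the ISO √2 ≈ 1.414.
In the A-series (A0 area = 1 m²): A5 = 148 × 210 mm.
Off by 1 mm total — nearest standard size.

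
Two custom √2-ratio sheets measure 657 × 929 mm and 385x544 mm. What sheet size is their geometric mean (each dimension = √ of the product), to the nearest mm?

503 × 711 mm

Short side: √(657 · 385) = √252945 ≈ 502.9 → 503 mm
Long side: √(929 · 544) = √505376 ≈ 710.9 → 711 mm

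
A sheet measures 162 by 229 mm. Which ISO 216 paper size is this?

C5 (162 × 229 mm)

Aspect ratio 229/162 ≈ 1.414 — close to the ISO √2 ≈ 1.414.
In the C-series (envelope sizes, between A and B): C5 = 162 × 229 mm.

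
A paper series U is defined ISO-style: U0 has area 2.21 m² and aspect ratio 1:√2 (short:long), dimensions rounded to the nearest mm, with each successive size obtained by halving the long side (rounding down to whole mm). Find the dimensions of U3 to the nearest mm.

442 × 625 mm

Let U0's short side be w mm. w · w√2 = 2.21 m² = 2,210,000 mm², so w ≈ 1250.1 mm and w√2 ≈ 1767.9 mm → U0 = 1250 × 1768 mm.
U1: ⌊1768/2⌋ × 1250 = 884 × 1250 mm
U2: ⌊1250/2⌋ × 884 = 625 × 884 mm
U3: ⌊884/2⌋ × 625 = 442 × 625 mm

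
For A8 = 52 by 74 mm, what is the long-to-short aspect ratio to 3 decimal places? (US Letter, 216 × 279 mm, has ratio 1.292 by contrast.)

74 / 52 = 1.423
ISO 216 targets √2 ≈ 1.414; the +0.009 deviation is from mm rounding.

1.423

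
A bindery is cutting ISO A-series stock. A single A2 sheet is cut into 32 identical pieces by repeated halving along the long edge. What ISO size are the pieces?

32 = 2^5, so 5 halving steps.
A2 → A3 → … → A7 after 5 steps.

A7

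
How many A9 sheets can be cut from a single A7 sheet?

4

Each ISO step halves the sheet: 1 × A7 → 2 × A8 → 4 × A9
From A7 to A9 is 2 halving steps: 2^2 = 4.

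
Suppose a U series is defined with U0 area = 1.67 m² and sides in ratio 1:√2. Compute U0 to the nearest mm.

1087 × 1537 mm

Let the short side be w mm. Then w · w√2 = 1.67 m² = 1,670,000 mm².
w² = 1,670,000/√2, so w ≈ 1086.7 mm; long side = w√2 ≈ 1536.8 mm.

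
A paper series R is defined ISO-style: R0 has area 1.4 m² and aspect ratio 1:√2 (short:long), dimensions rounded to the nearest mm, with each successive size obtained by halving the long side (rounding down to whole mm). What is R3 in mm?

351 × 497 mm

Let R0's short side be w mm. w · w√2 = 1.4 m² = 1,400,000 mm², so w ≈ 995.0 mm and w√2 ≈ 1407.1 mm → R0 = 995 × 1407 mm.
R1: ⌊1407/2⌋ × 995 = 703 × 995 mm
R2: ⌊995/2⌋ × 703 = 497 × 703 mm
R3: ⌊703/2⌋ × 497 = 351 × 497 mm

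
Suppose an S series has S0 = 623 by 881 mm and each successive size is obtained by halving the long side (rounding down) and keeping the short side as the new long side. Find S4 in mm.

S1: ⌊881/2⌋ × 623 = 440 × 623 mm
S2: ⌊623/2⌋ × 440 = 311 × 440 mm
S3: ⌊440/2⌋ × 311 = 220 × 311 mm
S4: ⌊311/2⌋ × 220 = 155 × 220 mm

155 × 220 mm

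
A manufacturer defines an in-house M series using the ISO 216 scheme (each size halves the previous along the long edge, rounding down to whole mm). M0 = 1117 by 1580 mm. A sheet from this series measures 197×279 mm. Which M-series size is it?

M0: 1117 × 1580 mm
M1: 790 × 1117 mm
M2: 558 × 790 mm
M3: 395 × 558 mm
M4: 279 × 395 mm
M5: 197 × 279 mm
M6: 139 × 197 mm
→ matches M5.

M5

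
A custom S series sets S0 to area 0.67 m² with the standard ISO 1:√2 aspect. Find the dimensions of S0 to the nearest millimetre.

Let the short side be w mm. Then w · w√2 = 0.67 m² = 670,000 mm².
w² = 670,000/√2, so w ≈ 688.3 mm; long side = w√2 ≈ 973.4 mm.

688 × 973 mm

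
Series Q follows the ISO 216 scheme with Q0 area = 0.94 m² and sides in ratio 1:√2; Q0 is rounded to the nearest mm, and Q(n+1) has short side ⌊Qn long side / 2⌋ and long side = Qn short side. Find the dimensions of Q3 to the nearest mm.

288 × 407 mm

Let Q0's short side be w mm. w · w√2 = 0.94 m² = 940,000 mm², so w ≈ 815.3 mm and w√2 ≈ 1153.0 mm → Q0 = 815 × 1153 mm.
Q1: ⌊1153/2⌋ × 815 = 576 × 815 mm
Q2: ⌊815/2⌋ × 576 = 407 × 576 mm
Q3: ⌊576/2⌋ × 407 = 288 × 407 mm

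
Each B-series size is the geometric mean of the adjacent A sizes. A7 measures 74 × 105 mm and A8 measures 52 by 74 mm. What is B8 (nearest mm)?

Short side: √(74 · 52) = √3848 ≈ 62.0 → 62 mm
Long side: √(105 · 74) = √7770 ≈ 88.1 → 88 mm

62 × 88 mm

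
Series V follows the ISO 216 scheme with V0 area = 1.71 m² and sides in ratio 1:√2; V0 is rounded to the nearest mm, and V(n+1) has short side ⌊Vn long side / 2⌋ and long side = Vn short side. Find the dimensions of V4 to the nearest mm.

Let V0's short side be w mm. w · w√2 = 1.71 m² = 1,710,000 mm², so w ≈ 1099.6 mm and w√2 ≈ 1555.1 mm → V0 = 1100 × 1555 mm.
V1: ⌊1555/2⌋ × 1100 = 777 × 1100 mm
V2: ⌊1100/2⌋ × 777 = 550 × 777 mm
V3: ⌊777/2⌋ × 550 = 388 × 550 mm
V4: ⌊550/2⌋ × 388 = 275 × 388 mm

275 × 388 mm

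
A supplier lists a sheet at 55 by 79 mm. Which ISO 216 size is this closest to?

C8 (57 × 81 mm)

Aspect ratio 79/55 ≈ 1.436 (ISO target is √2 ≈ 1.414).
In the C-series (envelope sizes, between A and B): C8 = 57 × 81 mm.
Off by 4 mm total — nearest standard size.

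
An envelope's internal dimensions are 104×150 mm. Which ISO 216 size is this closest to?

A6 (105 × 148 mm)

Aspect ratio 150/104 ≈ 1.442 (ISO target is √2 ≈ 1.414).
In the A-series (A0 area = 1 m²): A6 = 105 × 148 mm.
Off by 3 mm total — nearest standard size.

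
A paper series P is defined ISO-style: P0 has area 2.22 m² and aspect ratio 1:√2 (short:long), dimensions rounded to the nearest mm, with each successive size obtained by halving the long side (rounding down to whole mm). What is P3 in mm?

Let P0's short side be w mm. w · w√2 = 2.22 m² = 2,220,000 mm², so w ≈ 1252.9 mm and w√2 ≈ 1771.9 mm → P0 = 1253 × 1772 mm.
P1: ⌊1772/2⌋ × 1253 = 886 × 1253 mm
P2: ⌊1253/2⌋ × 886 = 626 × 886 mm
P3: ⌊886/2⌋ × 626 = 443 × 626 mm

443 × 626 mm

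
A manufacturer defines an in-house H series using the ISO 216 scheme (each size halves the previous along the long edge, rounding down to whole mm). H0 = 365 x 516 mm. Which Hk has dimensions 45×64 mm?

H0: 365 × 516 mm
H1: 258 × 365 mm
H2: 182 × 258 mm
H3: 129 × 182 mm
H4: 91 × 129 mm
H5: 64 × 91 mm
H6: 45 × 64 mm
H7: 32 × 45 mm
→ matches H6.

H6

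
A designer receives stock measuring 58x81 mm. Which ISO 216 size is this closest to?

Aspect ratio 81/58 ≈ 1.397 (ISO target is √2 ≈ 1.414).
In the C-series (envelope sizes, between A and B): C8 = 57 × 81 mm.
Off by 1 mm total — nearest standard size.

C8 (57 × 81 mm)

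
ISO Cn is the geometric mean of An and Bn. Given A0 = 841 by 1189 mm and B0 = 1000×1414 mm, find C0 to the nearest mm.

917 × 1297 mm

Short side: √(841 · 1000) = √841000 ≈ 917.1 → 917 mm
Long side: √(1189 · 1414) = √1681246 ≈ 1296.6 → 1297 mm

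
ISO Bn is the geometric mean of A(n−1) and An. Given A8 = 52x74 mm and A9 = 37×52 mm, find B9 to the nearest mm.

Short side: √(52 · 37) = √1924 ≈ 43.9 → 44 mm
Long side: √(74 · 52) = √3848 ≈ 62.0 → 62 mm

44 × 62 mm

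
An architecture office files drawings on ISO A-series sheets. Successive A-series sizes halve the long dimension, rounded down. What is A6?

A0 = 841 × 1189 mm (A0 has area 1 m², aspect 1:√2).
A1: ⌊1189/2⌋ × 841 = 594 × 841 mm
A2: ⌊841/2⌋ × 594 = 420 × 594 mm
A3: ⌊594/2⌋ × 420 = 297 × 420 mm
A4: ⌊420/2⌋ × 297 = 210 × 297 mm
A5: ⌊297/2⌋ × 210 = 148 × 210 mm
A6: ⌊210/2⌋ × 148 = 105 × 148 mm

105 × 148 mm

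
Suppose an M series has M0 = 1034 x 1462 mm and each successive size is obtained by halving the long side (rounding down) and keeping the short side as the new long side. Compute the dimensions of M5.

182 × 258 mm

M1: ⌊1462/2⌋ × 1034 = 731 × 1034 mm
M2: ⌊1034/2⌋ × 731 = 517 × 731 mm
M3: ⌊731/2⌋ × 517 = 365 × 517 mm
M4: ⌊517/2⌋ × 365 = 258 × 365 mm
M5: ⌊365/2⌋ × 258 = 182 × 258 mm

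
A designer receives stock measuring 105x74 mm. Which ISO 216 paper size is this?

A7 (74 × 105 mm)

Aspect ratio 105/74 ≈ 1.419 — close to the ISO √2 ≈ 1.414.
In the A-series (A0 area = 1 m²): A7 = 74 × 105 mm.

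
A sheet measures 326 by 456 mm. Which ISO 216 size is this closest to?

Aspect ratio 456/326 ≈ 1.399 (ISO target is √2 ≈ 1.414).
In the C-series (envelope sizes, between A and B): C3 = 324 × 458 mm.
Off by 4 mm total — nearest standard size.

C3 (324 × 458 mm)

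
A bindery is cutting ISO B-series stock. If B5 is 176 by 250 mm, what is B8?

B6: ⌊250/2⌋ × 176 = 125 × 176 mm
B7: ⌊176/2⌋ × 125 = 88 × 125 mm
B8: ⌊125/2⌋ × 88 = 62 × 88 mm

62 × 88 mm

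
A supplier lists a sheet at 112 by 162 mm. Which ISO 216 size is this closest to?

C6 (114 × 162 mm)

Aspect ratio 162/112 ≈ 1.446 (ISO target is √2 ≈ 1.414).
In the C-series (envelope sizes, between A and B): C6 = 114 × 162 mm.
Off by 2 mm total — nearest standard size.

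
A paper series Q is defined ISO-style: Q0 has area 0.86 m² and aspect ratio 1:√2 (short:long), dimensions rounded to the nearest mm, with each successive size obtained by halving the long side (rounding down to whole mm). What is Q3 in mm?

Let Q0's short side be w mm. w · w√2 = 0.86 m² = 860,000 mm², so w ≈ 779.8 mm and w√2 ≈ 1102.8 mm → Q0 = 780 × 1103 mm.
Q1: ⌊1103/2⌋ × 780 = 551 × 780 mm
Q2: ⌊780/2⌋ × 551 = 390 × 551 mm
Q3: ⌊551/2⌋ × 390 = 275 × 390 mm

275 × 390 mm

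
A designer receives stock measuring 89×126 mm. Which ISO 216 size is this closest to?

B7 (88 × 125 mm)

Aspect ratio 126/89 ≈ 1.416 — close to the ISO √2 ≈ 1.414.
In the B-series (B0 = 1000 × 1414 mm): B7 = 88 × 125 mm.
Off by 2 mm total — nearest standard size.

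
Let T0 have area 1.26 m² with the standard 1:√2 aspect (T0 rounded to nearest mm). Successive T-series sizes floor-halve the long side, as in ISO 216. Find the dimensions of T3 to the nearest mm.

Let T0's short side be w mm. w · w√2 = 1.26 m² = 1,260,000 mm², so w ≈ 943.9 mm and w√2 ≈ 1334.9 mm → T0 = 944 × 1335 mm.
T1: ⌊1335/2⌋ × 944 = 667 × 944 mm
T2: ⌊944/2⌋ × 667 = 472 × 667 mm
T3: ⌊667/2⌋ × 472 = 333 × 472 mm

333 × 472 mm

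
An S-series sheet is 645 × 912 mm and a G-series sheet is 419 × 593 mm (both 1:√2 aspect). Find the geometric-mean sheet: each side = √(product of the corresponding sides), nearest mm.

Short side: √(645 · 419) = √270255 ≈ 519.9 → 520 mm
Long side: √(912 · 593) = √540816 ≈ 735.4 → 735 mm

520 × 735 mm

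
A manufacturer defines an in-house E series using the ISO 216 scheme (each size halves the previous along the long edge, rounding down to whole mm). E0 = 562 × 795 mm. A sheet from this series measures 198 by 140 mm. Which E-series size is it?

E4

E0: 562 × 795 mm
E1: 397 × 562 mm
E2: 281 × 397 mm
E3: 198 × 281 mm
E4: 140 × 198 mm
E5: 99 × 140 mm
→ matches E4.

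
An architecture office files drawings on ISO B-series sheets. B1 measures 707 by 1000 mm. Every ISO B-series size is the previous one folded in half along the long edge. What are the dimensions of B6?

B2: ⌊1000/2⌋ × 707 = 500 × 707 mm
B3: ⌊707/2⌋ × 500 = 353 × 500 mm
B4: ⌊500/2⌋ × 353 = 250 × 353 mm
B5: ⌊353/2⌋ × 250 = 176 × 250 mm
B6: ⌊250/2⌋ × 176 = 125 × 176 mm

125 × 176 mm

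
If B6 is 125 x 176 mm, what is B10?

31 × 44 mm

B7: ⌊176/2⌋ × 125 = 88 × 125 mm
B8: ⌊125/2⌋ × 88 = 62 × 88 mm
B9: ⌊88/2⌋ × 62 = 44 × 62 mm
B10: ⌊62/2⌋ × 44 = 31 × 44 mm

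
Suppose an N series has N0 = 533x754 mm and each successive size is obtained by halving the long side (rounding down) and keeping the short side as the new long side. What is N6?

66 × 94 mm

N1: ⌊754/2⌋ × 533 = 377 × 533 mm
N2: ⌊533/2⌋ × 377 = 266 × 377 mm
N3: ⌊377/2⌋ × 266 = 188 × 266 mm
N4: ⌊266/2⌋ × 188 = 133 × 188 mm
N5: ⌊188/2⌋ × 133 = 94 × 133 mm
N6: ⌊133/2⌋ × 94 = 66 × 94 mm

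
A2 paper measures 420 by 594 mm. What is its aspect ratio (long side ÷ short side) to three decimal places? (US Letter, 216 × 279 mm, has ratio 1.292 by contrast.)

594 / 420 = 1.414
Matches √2 ≈ 1.414 — the ISO 216 defining ratio.

1.414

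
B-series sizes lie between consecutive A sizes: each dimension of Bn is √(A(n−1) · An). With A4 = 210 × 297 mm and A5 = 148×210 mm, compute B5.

Short side: √(210 · 148) = √31080 ≈ 176.3 → 176 mm
Long side: √(297 · 210) = √62370 ≈ 249.7 → 250 mm

176 × 250 mm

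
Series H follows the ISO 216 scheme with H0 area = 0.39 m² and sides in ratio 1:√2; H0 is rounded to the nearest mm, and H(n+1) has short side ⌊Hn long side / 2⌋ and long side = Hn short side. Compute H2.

262 × 371 mm

Let H0's short side be w mm. w · w√2 = 0.39 m² = 390,000 mm², so w ≈ 525.1 mm and w√2 ≈ 742.7 mm → H0 = 525 × 743 mm.
H1: ⌊743/2⌋ × 525 = 371 × 525 mm
H2: ⌊525/2⌋ × 371 = 262 × 371 mm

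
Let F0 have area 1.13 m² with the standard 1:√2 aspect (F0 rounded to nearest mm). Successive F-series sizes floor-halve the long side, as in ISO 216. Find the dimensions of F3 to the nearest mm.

Let F0's short side be w mm. w · w√2 = 1.13 m² = 1,130,000 mm², so w ≈ 893.9 mm and w√2 ≈ 1264.1 mm → F0 = 894 × 1264 mm.
F1: ⌊1264/2⌋ × 894 = 632 × 894 mm
F2: ⌊894/2⌋ × 632 = 447 × 632 mm
F3: ⌊632/2⌋ × 447 = 316 × 447 mm

316 × 447 mm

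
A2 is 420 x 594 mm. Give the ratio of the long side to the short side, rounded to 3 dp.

594 / 420 = 1.414
Matches √2 ≈ 1.414 — the ISO 216 defining ratio.

1.414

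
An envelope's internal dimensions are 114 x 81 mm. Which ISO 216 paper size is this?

C7 (81 × 114 mm)

Aspect ratio 114/81 ≈ 1.407 — close to the ISO √2 ≈ 1.414.
In the C-series (envelope sizes, between A and B): C7 = 81 × 114 mm.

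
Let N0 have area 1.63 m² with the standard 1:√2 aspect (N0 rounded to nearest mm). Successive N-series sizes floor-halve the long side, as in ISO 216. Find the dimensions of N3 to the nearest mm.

Let N0's short side be w mm. w · w√2 = 1.63 m² = 1,630,000 mm², so w ≈ 1073.6 mm and w√2 ≈ 1518.3 mm → N0 = 1074 × 1518 mm.
N1: ⌊1518/2⌋ × 1074 = 759 × 1074 mm
N2: ⌊1074/2⌋ × 759 = 537 × 759 mm
N3: ⌊759/2⌋ × 537 = 379 × 537 mm

379 × 537 mm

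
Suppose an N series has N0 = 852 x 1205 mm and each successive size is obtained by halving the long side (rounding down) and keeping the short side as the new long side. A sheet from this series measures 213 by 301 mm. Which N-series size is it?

N0: 852 × 1205 mm
N1: 602 × 852 mm
N2: 426 × 602 mm
N3: 301 × 426 mm
N4: 213 × 301 mm
N5: 150 × 213 mm
→ matches N4.

N4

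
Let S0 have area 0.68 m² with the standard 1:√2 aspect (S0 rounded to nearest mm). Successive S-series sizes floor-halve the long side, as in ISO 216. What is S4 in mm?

173 × 245 mm

Let S0's short side be w mm. w · w√2 = 0.68 m² = 680,000 mm², so w ≈ 693.4 mm and w√2 ≈ 980.6 mm → S0 = 693 × 981 mm.
S1: ⌊981/2⌋ × 693 = 490 × 693 mm
S2: ⌊693/2⌋ × 490 = 346 × 490 mm
S3: ⌊490/2⌋ × 346 = 245 × 346 mm
S4: ⌊346/2⌋ × 245 = 173 × 245 mm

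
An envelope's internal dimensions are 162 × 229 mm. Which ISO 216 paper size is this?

Aspect ratio 229/162 ≈ 1.414 — close to the ISO √2 ≈ 1.414.
In the C-series (envelope sizes, between A and B): C5 = 162 × 229 mm.

C5 (162 × 229 mm)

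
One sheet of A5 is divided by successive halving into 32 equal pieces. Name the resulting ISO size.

A10

32 = 2^5, so 5 halving steps.
A5 → A6 → … → A10 after 5 steps.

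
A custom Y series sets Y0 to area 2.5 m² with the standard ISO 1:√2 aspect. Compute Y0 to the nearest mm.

1330 × 1880 mm

Let the short side be w mm. Then w · w√2 = 2.5 m² = 2,500,000 mm².
w² = 2,500,000/√2, so w ≈ 1329.6 mm; long side = w√2 ≈ 1880.3 mm.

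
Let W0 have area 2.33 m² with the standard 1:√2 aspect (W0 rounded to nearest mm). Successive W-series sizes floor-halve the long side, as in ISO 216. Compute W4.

Let W0's short side be w mm. w · w√2 = 2.33 m² = 2,330,000 mm², so w ≈ 1283.6 mm and w√2 ≈ 1815.2 mm → W0 = 1284 × 1815 mm.
W1: ⌊1815/2⌋ × 1284 = 907 × 1284 mm
W2: ⌊1284/2⌋ × 907 = 642 × 907 mm
W3: ⌊907/2⌋ × 642 = 453 × 642 mm
W4: ⌊642/2⌋ × 453 = 321 × 453 mm

321 × 453 mm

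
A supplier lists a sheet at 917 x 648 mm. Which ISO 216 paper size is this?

Aspect ratio 917/648 ≈ 1.415 — close to the ISO √2 ≈ 1.414.
In the C-series (envelope sizes, between A and B): C1 = 648 × 917 mm.

C1 (648 × 917 mm)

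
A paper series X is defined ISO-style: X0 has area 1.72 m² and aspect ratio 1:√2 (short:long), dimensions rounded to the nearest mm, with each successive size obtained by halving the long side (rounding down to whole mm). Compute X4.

Let X0's short side be w mm. w · w√2 = 1.72 m² = 1,720,000 mm², so w ≈ 1102.8 mm and w√2 ≈ 1559.6 mm → X0 = 1103 × 1560 mm.
X1: ⌊1560/2⌋ × 1103 = 780 × 1103 mm
X2: ⌊1103/2⌋ × 780 = 551 × 780 mm
X3: ⌊780/2⌋ × 551 = 390 × 551 mm
X4: ⌊551/2⌋ × 390 = 275 × 390 mm

275 × 390 mm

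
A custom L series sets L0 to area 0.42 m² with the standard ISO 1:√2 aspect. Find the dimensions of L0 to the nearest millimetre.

Let the short side be w mm. Then w · w√2 = 0.42 m² = 420,000 mm².
w² = 420,000/√2, so w ≈ 545.0 mm; long side = w√2 ≈ 770.7 mm.

545 × 771 mm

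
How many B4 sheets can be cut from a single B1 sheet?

B1 = 707 × 1000 mm; B4 = 250 × 353 mm.
Each halving step doubles the count; 3 steps from B1 to B4.
2^3 = 8.

8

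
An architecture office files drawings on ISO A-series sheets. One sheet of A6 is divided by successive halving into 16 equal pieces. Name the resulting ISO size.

16 = 2^4, so 4 halving steps.
A6 → A7 → … → A10 after 4 steps.

A10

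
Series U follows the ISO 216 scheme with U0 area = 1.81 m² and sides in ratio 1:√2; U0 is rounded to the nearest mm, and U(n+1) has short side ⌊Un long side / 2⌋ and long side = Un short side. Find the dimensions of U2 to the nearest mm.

565 × 800 mm

Let U0's short side be w mm. w · w√2 = 1.81 m² = 1,810,000 mm², so w ≈ 1131.3 mm and w√2 ≈ 1599.9 mm → U0 = 1131 × 1600 mm.
U1: ⌊1600/2⌋ × 1131 = 800 × 1131 mm
U2: ⌊1131/2⌋ × 800 = 565 × 800 mm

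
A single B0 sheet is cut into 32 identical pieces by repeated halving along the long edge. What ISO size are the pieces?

32 = 2^5, so 5 halving steps.
B0 → B1 → … → B5 after 5 steps.

B5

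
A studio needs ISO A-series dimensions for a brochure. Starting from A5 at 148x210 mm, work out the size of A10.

A6: ⌊210/2⌋ × 148 = 105 × 148 mm
A7: ⌊148/2⌋ × 105 = 74 × 105 mm
A8: ⌊105/2⌋ × 74 = 52 × 74 mm
A9: ⌊74/2⌋ × 52 = 37 × 52 mm
A10: ⌊52/2⌋ × 37 = 26 × 37 mm

26 × 37 mm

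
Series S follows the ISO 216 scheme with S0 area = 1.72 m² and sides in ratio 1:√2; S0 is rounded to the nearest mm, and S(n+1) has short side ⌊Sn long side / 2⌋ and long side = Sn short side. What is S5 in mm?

Let S0's short side be w mm. w · w√2 = 1.72 m² = 1,720,000 mm², so w ≈ 1102.8 mm and w√2 ≈ 1559.6 mm → S0 = 1103 × 1560 mm.
S1: ⌊1560/2⌋ × 1103 = 780 × 1103 mm
S2: ⌊1103/2⌋ × 780 = 551 × 780 mm
S3: ⌊780/2⌋ × 551 = 390 × 551 mm
S4: ⌊551/2⌋ × 390 = 275 × 390 mm
S5: ⌊390/2⌋ × 275 = 195 × 275 mm

195 × 275 mm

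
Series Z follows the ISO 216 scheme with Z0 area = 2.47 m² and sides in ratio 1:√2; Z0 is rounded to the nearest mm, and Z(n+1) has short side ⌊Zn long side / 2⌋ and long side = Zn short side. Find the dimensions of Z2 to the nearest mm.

Let Z0's short side be w mm. w · w√2 = 2.47 m² = 2,470,000 mm², so w ≈ 1321.6 mm and w√2 ≈ 1869.0 mm → Z0 = 1322 × 1869 mm.
Z1: ⌊1869/2⌋ × 1322 = 934 × 1322 mm
Z2: ⌊1322/2⌋ × 934 = 661 × 934 mm

661 × 934 mm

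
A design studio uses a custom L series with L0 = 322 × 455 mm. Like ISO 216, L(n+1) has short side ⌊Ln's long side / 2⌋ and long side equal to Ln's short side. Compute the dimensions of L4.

L1: ⌊455/2⌋ × 322 = 227 × 322 mm
L2: ⌊322/2⌋ × 227 = 161 × 227 mm
L3: ⌊227/2⌋ × 161 = 113 × 161 mm
L4: ⌊161/2⌋ × 113 = 80 × 113 mm

80 × 113 mm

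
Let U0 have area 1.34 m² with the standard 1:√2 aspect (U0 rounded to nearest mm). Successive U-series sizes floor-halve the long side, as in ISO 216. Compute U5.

Let U0's short side be w mm. w · w√2 = 1.34 m² = 1,340,000 mm², so w ≈ 973.4 mm and w√2 ≈ 1376.6 mm → U0 = 973 × 1377 mm.
U1: ⌊1377/2⌋ × 973 = 688 × 973 mm
U2: ⌊973/2⌋ × 688 = 486 × 688 mm
U3: ⌊688/2⌋ × 486 = 344 × 486 mm
U4: ⌊486/2⌋ × 344 = 243 × 344 mm
U5: ⌊344/2⌋ × 243 = 172 × 243 mm

172 × 243 mm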